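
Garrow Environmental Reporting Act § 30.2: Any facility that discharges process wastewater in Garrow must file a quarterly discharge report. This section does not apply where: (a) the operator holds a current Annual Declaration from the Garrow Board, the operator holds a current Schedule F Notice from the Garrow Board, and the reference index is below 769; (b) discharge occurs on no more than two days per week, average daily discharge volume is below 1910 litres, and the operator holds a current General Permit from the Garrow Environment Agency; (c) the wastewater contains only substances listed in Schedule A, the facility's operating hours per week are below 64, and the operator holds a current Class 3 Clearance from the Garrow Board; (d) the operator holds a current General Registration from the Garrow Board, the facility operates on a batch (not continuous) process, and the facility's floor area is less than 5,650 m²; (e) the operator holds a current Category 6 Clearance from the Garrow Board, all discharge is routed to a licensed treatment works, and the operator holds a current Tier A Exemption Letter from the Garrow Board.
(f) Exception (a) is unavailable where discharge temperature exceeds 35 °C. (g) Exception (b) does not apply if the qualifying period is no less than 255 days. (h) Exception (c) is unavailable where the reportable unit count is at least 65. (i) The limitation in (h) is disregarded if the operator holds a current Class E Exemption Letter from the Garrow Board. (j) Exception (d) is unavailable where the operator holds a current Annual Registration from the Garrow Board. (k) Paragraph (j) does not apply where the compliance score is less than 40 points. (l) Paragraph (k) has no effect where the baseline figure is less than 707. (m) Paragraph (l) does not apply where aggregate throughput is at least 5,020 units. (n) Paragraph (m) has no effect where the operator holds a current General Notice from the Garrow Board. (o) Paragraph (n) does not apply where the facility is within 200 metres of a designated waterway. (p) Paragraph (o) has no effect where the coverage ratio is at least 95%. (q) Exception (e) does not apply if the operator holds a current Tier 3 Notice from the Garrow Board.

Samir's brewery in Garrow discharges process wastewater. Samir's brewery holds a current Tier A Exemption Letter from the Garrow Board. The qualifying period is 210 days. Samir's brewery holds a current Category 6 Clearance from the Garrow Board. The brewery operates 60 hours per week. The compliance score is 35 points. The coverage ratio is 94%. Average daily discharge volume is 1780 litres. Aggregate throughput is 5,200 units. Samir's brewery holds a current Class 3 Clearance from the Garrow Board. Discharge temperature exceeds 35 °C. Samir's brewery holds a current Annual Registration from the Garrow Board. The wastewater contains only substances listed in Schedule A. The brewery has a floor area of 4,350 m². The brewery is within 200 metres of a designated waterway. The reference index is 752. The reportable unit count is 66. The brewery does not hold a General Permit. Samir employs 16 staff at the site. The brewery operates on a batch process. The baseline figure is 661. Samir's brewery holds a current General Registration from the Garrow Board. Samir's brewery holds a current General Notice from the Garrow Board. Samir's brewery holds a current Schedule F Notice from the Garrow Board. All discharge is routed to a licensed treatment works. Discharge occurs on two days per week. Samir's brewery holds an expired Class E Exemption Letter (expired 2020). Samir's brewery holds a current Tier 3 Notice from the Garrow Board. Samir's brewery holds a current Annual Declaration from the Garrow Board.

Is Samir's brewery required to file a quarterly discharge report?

Exception (a) is satisfied on its face — a current Annual Declaration is held; a current Schedule F Notice is held; the reference index is 752, below the 769 limit. But: (f) operates against (a): discharge temperature exceeds 35 °C. (a) is therefore removed.
Exception (b) does not apply: no General Permit is held.
Exception (c)'s conditions are all satisfied: the wastewater is Schedule-A-only; the facility's operating hours per week are 60, below the 64 limit; a current Class 3 Clearance is held. But applying paragraphs (h)–(i): (h) operates — the reportable unit count is 66, meeting the 65 threshold. (i) does not operate here (the Class E Exemption Letter is not current), so (h) stands. So (c) is unavailable.
All of (d)'s requirements are met (a current General Registration is held; the facility operates on a batch process; the facility's floor area is 4,350 m², less than the 5,650 m² limit). Considering the limiting provisions: (j) applies (a current Annual Registration is held), but is set aside by (k): (k) operates against (j): the compliance score is 35 points, less than the 40 points limit. (l) would limit (k) — the baseline figure is 661, less than the 707 limit — but (m) sets (l) aside: (m) operates against (l): aggregate throughput is 5,200 units, meeting the 5,020 units threshold. (n) applies (a current General Notice is held), but is displaced by (o): (o) operates — the brewery is within 200 m of a designated waterway. (p) is inapplicable (the coverage ratio is 94%, short of 95%), so (o) stands. Exception (d) stands.
Exception (e) is satisfied on its face — a current Category 6 Clearance is held; discharge is routed to a licensed treatment works; a current Tier A Exemption Letter is held. But: (q) operates — a current Tier 3 Notice is held. So (e) is unavailable.

No — exception (d) applies; Samir's brewery is not required to file a quarterly discharge report.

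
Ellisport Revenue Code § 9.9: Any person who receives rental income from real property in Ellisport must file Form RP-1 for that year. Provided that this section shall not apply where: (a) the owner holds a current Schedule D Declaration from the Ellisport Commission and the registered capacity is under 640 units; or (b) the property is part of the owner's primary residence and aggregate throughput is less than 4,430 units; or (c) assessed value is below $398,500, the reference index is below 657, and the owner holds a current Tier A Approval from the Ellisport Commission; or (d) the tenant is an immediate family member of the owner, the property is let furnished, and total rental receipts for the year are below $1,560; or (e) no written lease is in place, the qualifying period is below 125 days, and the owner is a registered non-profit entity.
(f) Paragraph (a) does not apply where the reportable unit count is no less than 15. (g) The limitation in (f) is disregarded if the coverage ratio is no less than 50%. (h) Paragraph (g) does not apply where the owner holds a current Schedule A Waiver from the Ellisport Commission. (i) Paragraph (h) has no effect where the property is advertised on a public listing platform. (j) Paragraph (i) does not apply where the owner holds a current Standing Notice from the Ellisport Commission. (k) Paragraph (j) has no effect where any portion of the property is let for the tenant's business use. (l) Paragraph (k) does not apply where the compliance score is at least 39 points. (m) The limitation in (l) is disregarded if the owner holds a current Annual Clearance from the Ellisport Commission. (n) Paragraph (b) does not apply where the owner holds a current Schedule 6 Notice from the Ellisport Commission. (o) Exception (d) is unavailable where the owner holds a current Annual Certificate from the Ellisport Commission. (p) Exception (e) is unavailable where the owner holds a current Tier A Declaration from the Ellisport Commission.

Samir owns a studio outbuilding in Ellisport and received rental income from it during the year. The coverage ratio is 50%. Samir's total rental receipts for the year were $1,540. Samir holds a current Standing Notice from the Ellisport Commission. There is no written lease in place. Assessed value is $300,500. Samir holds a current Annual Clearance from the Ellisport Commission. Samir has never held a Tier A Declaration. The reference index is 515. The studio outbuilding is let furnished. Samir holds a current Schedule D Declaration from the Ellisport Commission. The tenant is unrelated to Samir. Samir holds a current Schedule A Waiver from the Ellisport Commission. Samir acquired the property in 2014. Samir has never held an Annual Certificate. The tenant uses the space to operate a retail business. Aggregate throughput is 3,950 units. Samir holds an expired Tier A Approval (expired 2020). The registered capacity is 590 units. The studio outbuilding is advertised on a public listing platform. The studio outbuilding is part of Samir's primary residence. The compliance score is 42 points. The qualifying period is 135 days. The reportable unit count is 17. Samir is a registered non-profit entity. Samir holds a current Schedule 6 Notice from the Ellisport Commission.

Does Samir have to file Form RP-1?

No — exception (a) applies; Samir is not required to file Form RP-1.

Exception (a) is satisfied on its face — a current Schedule D Declaration is held; the registered capacity is 590 units, under the 640 units limit. Applying paragraphs (f)–(m): (f) would limit (a) — the reportable unit count is 17, meeting the 15 threshold — but (g) sets (f) aside: (g) applies — the coverage ratio is 50%, meeting the 50% threshold. (h) would limit (g) — a current Schedule A Waiver is held — but (i) sets (h) aside: (i) operates against (h): the property is publicly advertised. (j) is triggered (a current Standing Notice is held), but yields to (k): (k) operates — the space is let for business use. (l) would limit (k) — the compliance score is 42 points, meeting the 39 points threshold — but (m) sets (l) aside: (m) is triggered — a current Annual Clearance is held. Exception (a) stands.
Exception (b)'s conditions are all satisfied: the studio outbuilding is part of the primary residence; aggregate throughput is 3,950 units, less than the 4,430 units limit. However, paragraph (n) must be considered: (n) is engaged — a current Schedule 6 Notice is held. (b) is therefore removed.
Exception (c) requires that the owner holds a current Tier A Approval from the Ellisport Commission; but no current Tier A Approval is held, so (c) is unavailable.
Exception (d) requires that the tenant is an immediate family member of the owner; but the tenant is unrelated to the owner, so (d) is unavailable.
Exception (e) fails — the qualifying period is 135 days, not below 125 days.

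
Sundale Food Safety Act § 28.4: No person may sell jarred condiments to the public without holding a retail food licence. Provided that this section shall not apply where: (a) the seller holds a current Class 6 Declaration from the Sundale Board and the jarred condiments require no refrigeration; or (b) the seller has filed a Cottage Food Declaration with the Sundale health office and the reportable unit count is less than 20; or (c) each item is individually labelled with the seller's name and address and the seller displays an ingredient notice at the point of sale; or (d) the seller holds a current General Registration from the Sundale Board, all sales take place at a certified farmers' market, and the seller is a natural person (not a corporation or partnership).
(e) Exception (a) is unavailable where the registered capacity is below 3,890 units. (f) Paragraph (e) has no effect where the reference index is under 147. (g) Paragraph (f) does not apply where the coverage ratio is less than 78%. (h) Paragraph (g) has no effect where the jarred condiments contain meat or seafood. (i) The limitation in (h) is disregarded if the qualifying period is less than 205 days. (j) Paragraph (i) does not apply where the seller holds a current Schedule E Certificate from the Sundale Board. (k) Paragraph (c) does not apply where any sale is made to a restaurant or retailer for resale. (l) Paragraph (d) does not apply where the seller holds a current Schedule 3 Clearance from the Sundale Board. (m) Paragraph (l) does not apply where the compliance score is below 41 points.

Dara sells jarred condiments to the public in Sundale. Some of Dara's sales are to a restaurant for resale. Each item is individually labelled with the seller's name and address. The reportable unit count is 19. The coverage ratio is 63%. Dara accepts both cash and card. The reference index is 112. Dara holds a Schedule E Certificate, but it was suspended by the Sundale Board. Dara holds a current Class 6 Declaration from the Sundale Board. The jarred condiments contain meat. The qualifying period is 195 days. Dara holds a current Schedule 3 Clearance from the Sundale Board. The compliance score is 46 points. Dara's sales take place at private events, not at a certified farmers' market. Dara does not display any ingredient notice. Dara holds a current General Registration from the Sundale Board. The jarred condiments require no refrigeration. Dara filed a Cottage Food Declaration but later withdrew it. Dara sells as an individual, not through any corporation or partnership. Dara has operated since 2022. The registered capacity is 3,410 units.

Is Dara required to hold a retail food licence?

Yes — Dara must hold a retail food licence.

Exception (a)'s conditions are all satisfied: a current Class 6 Declaration is held; the jarred condiments are shelf-stable. But: (e) operates against (a): the registered capacity is 3,410 units, below the 3,890 units limit. (f) would limit (e) — the reference index is 112, under the 147 limit — but (g) sets (f) aside: (g) operates — the coverage ratio is 63%, less than the 78% limit. (h) operates (the jarred condiments contain meat), but is set aside by (i): (i) operates against (h): the qualifying period is 195 days, less than the 205 days limit. (j), which would lift (i), is not triggered — no current Schedule E Certificate is held. (a) is therefore removed.
Exception (b) requires that the seller has filed a Cottage Food Declaration with the Sundale health office; but the Cottage Food Declaration was withdrawn, so (b) is unavailable.
Exception (c) fails — no ingredient notice is displayed.
Exception (d) fails — sales are at private events, not a certified farmers' market.
Every exception is unavailable, so the rule governs.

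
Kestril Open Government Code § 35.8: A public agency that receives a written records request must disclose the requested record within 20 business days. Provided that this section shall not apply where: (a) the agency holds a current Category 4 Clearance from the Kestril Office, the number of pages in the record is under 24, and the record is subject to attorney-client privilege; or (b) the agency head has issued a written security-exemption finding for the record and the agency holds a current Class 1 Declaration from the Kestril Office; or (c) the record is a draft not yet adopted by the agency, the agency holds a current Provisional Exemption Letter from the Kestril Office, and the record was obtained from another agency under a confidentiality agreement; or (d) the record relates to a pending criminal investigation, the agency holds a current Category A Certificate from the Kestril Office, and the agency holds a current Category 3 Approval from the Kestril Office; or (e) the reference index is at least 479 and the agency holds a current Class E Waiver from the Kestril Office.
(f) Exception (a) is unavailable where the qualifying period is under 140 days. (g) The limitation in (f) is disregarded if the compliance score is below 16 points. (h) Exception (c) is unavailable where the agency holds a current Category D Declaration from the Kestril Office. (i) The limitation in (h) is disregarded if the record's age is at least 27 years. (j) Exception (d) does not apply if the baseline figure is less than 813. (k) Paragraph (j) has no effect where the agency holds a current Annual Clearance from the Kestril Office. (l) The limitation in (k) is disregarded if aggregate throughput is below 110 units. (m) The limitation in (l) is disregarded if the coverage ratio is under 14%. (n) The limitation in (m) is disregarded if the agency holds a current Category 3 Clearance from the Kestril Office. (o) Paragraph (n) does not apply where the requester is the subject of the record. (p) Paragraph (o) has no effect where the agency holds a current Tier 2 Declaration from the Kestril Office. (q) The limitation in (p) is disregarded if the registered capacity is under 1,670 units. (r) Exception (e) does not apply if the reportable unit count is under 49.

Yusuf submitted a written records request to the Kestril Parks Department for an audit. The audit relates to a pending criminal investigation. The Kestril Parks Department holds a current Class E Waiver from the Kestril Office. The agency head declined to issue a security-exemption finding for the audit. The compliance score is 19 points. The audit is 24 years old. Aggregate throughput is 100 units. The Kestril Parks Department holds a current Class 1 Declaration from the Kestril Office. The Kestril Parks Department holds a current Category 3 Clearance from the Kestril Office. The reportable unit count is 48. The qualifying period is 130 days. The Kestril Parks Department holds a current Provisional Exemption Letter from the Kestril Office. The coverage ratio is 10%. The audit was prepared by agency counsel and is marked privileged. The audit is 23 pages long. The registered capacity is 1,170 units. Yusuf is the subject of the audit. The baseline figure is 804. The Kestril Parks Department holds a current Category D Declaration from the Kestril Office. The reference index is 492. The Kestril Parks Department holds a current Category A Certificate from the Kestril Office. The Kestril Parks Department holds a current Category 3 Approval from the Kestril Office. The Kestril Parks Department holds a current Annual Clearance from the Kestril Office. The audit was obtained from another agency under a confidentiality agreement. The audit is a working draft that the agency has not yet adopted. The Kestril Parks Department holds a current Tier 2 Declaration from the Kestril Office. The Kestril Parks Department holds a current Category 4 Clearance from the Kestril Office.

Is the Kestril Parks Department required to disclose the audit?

All of (a)'s requirements are met (a current Category 4 Clearance is held; the number of pages in the record is 23, under the 24 limit; the audit is privileged). Turning to paragraphs (f)–(g): (f) is engaged — the qualifying period is 130 days, under the 140 days limit. (g), which would lift (f), is inapplicable — the compliance score is 19 points, not below 16 points. So (a) is unavailable.
Exception (b) fails — the agency head declined to issue a security-exemption finding.
Exception (c)'s conditions are all satisfied: the audit is an unadopted draft; a current Provisional Exemption Letter is held; the audit was obtained under a confidentiality agreement. But applying paragraphs (h)–(i): (h) applies — a current Category D Declaration is held. (i) is not triggered (the record's age is 24 years, short of 27 years), so (h) stands. (c) is therefore removed.
Exception (d) is satisfied on its face — the audit relates to a pending investigation; a current Category A Certificate is held; a current Category 3 Approval is held. Considering the limiting provisions: (j) would limit (d) — the baseline figure is 804, less than the 813 limit — but (k) sets (j) aside: (k) operates against (j): a current Annual Clearance is held. (l) would limit (k) — aggregate throughput is 100 units, below the 110 units limit — but (m) sets (l) aside: (m) operates against (l): the coverage ratio is 10%, under the 14% limit. (n) would limit (m) — a current Category 3 Clearance is held — but (o) sets (n) aside: (o) operates against (n): Yusuf is the subject of the audit. (p) is triggered (a current Tier 2 Declaration is held), but is displaced by (q): (q) operates against (p): the registered capacity is 1,170 units, under the 1,670 units limit. So (d) applies.
Exception (e) is satisfied on its face — the reference index is 492, meeting the 479 threshold; a current Class E Waiver is held. Turning to paragraph (r): (r) operates against (e): the reportable unit count is 48, under the 49 limit. So (e) is unavailable.

No — exception (d) applies; the Kestril Parks Department is not required to disclose the audit.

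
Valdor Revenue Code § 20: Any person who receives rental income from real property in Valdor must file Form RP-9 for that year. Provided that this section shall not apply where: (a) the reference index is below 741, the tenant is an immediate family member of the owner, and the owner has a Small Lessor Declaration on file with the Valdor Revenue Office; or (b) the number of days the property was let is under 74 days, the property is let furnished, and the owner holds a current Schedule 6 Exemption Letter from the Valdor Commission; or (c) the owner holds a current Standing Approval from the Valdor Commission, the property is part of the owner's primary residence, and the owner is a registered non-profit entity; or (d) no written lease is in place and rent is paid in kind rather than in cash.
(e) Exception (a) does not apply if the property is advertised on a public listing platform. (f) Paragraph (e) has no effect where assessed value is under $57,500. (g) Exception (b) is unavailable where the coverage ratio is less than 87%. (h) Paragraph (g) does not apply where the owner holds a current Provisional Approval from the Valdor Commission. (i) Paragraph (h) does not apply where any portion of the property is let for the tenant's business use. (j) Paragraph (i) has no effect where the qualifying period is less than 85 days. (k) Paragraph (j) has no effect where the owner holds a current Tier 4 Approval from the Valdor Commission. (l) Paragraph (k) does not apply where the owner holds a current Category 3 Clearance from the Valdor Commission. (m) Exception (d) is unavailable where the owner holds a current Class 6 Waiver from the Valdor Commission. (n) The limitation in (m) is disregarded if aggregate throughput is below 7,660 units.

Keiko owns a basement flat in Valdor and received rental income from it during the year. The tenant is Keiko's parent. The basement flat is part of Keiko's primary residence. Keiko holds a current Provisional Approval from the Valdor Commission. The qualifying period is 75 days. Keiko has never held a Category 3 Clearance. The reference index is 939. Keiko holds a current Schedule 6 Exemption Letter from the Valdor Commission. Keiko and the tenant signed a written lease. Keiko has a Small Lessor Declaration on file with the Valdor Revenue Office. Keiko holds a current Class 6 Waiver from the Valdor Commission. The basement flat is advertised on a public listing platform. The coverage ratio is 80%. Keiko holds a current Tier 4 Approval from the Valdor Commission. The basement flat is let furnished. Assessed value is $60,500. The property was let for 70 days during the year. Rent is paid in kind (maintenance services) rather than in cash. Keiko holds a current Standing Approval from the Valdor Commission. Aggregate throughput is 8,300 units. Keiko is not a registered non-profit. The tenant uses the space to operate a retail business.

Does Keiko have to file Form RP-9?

Yes — Keiko must file Form RP-9.

Exception (a) does not apply: the reference index is 939, not below 741.
Exception (b): the number of days the property was let is 70 days, under the 74 days limit; the property is let furnished; a current Schedule 6 Exemption Letter is held — every condition holds. But applying paragraphs (g)–(l): (g) applies — the coverage ratio is 80%, less than the 87% limit. (h) would limit (g) — a current Provisional Approval is held — but (i) sets (h) aside: (i) operates — the space is let for business use. (j) applies (the qualifying period is 75 days, less than the 85 days limit), but yields to (k): (k) is engaged — a current Tier 4 Approval is held. (l), which would lift (k), is not triggered — the Category 3 Clearance is not current. (b) is therefore removed.
Exception (c) fails — Keiko is not a registered non-profit.
Exception (d) does not apply: a written lease is in place.
No exception is made out. Keiko falls within the general rule.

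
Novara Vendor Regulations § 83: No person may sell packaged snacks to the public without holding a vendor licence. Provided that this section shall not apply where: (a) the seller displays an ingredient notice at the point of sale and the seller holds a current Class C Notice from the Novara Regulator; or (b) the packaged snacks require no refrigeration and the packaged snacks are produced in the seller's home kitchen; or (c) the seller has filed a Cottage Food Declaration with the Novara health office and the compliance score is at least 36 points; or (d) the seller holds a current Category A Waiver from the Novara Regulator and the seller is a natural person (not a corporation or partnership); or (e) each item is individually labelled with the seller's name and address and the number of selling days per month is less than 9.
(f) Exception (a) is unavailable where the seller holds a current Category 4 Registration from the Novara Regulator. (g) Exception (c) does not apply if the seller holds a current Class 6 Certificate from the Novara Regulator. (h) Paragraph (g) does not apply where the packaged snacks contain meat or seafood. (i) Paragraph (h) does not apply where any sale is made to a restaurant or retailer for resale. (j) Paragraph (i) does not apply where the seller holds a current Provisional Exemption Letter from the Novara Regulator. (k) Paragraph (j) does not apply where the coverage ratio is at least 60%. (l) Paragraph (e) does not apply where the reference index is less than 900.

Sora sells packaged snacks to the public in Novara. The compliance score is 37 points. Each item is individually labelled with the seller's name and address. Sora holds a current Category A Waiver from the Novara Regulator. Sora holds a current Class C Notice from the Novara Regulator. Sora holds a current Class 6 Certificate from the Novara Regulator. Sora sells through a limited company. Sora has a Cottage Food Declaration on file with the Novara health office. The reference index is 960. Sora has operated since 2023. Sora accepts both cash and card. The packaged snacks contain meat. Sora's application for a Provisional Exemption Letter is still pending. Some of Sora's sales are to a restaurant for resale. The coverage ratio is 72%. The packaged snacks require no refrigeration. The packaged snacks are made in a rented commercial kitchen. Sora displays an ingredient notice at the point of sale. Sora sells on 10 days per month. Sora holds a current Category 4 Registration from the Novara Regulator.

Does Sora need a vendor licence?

Exception (a)'s conditions are all satisfied: an ingredient notice is displayed; a current Class C Notice is held. But: (f) operates — a current Category 4 Registration is held. So (a) is unavailable.
Exception (b) fails — the packaged snacks are made in a commercial kitchen, not a home kitchen.
Exception (c) is satisfied on its face — a Cottage Food Declaration is on file; the compliance score is 37 points, meeting the 36 points threshold. However, paragraphs (g)–(k) must be considered: (g) is engaged — a current Class 6 Certificate is held. (h) is triggered (the packaged snacks contain meat), but is overridden by (i): (i) is triggered — some sales are to a restaurant for resale. (j) is not engaged (there is no Provisional Exemption Letter in force), so (i) stands. Exception (c) does not apply.
Exception (d) does not apply: the seller operates through a limited company.
Exception (e) fails — the number of selling days per month is 10, not less than 9.
No exception displaces § 83.

Yes — Sora must hold a vendor licence.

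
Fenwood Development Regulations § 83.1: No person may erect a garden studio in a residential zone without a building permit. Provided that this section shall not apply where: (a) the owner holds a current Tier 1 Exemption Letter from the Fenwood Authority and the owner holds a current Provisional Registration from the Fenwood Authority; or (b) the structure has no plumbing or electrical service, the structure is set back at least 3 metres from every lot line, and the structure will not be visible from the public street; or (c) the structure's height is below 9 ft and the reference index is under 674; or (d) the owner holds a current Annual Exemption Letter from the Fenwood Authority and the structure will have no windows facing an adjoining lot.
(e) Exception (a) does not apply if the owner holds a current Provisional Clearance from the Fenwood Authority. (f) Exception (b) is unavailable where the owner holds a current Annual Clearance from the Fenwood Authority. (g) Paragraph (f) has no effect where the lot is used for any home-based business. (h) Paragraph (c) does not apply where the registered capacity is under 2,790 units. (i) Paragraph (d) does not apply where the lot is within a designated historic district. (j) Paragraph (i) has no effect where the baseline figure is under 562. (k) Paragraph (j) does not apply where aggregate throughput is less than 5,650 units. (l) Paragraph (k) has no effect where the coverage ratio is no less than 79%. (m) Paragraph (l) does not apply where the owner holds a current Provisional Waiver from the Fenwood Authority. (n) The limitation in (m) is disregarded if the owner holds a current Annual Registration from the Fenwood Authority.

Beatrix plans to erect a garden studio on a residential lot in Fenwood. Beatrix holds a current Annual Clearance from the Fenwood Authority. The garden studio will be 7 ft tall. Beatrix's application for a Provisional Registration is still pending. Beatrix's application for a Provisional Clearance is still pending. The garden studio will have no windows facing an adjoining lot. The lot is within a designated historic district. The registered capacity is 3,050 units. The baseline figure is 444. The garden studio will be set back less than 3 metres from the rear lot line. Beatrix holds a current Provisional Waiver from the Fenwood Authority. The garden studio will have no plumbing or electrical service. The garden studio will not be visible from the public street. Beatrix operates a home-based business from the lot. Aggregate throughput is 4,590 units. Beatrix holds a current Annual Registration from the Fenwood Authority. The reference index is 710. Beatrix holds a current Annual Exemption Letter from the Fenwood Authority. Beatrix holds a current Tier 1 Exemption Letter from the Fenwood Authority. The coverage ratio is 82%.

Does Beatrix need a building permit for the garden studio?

No — exception (d) applies; Beatrix does not need a building permit.

Exception (a) requires that the owner holds a current Provisional Registration from the Fenwood Authority; but the Provisional Registration is not current, so (a) is unavailable.
Exception (b) requires that the structure is set back at least 3 metres from every lot line; but the rear setback is under 3 m, so (b) is unavailable.
Exception (c) requires that the reference index is under 674; but the reference index is 710, not under 674, so (c) is unavailable.
Exception (d) is satisfied on its face — a current Annual Exemption Letter is held; no windows face an adjoining lot. Under paragraphs (i)–(n): (i) would limit (d) — the lot is in a historic district — but (j) sets (i) aside: (j) operates against (i): the baseline figure is 444, under the 562 limit. (k) would limit (j) — aggregate throughput is 4,590 units, less than the 5,650 units limit — but (l) sets (k) aside: (l) applies — the coverage ratio is 82%, meeting the 79% threshold. (m) operates (a current Provisional Waiver is held), but is itself disapplied by (n): (n) operates against (m): a current Annual Registration is held. (d) remains available.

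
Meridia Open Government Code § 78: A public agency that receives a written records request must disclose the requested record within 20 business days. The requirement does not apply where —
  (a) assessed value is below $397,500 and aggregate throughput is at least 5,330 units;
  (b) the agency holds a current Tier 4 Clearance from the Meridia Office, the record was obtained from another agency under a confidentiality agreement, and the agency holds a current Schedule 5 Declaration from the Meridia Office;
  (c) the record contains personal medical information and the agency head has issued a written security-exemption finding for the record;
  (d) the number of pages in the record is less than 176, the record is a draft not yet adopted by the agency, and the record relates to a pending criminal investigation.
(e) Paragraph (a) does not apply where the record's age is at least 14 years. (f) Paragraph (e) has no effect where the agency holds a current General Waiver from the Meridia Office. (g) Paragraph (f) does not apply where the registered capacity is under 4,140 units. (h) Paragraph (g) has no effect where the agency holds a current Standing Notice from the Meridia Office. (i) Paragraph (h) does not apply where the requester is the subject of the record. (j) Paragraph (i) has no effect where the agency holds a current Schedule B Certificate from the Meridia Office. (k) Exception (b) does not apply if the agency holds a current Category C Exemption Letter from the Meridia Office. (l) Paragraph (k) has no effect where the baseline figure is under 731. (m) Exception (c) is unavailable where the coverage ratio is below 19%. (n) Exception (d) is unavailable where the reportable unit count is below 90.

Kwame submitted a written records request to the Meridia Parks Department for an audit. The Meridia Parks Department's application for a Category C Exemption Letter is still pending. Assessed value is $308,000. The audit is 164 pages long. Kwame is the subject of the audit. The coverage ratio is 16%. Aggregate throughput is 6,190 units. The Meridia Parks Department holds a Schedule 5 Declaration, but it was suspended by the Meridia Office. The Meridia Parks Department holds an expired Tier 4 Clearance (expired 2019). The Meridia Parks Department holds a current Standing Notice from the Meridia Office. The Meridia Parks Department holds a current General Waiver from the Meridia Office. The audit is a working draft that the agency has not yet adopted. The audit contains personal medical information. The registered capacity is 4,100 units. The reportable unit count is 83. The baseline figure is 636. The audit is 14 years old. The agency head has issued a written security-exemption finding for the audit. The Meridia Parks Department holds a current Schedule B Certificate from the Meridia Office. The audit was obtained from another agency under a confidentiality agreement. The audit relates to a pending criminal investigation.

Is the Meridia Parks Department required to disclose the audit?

Exception (a) is satisfied on its face — assessed value is $308,000, below the $397,500 limit; aggregate throughput is 6,190 units, meeting the 5,330 units threshold. Applying paragraphs (e)–(j): (e) would limit (a) — the record's age is 14 years, meeting the 14 years threshold — but (f) sets (e) aside: (f) operates against (e): a current General Waiver is held. (g) applies (the registered capacity is 4,100 units, under the 4,140 units limit), but yields to (h): (h) operates against (g): a current Standing Notice is held. (i) is engaged (Kwame is the subject of the audit), but is set aside by (j): (j) is triggered — a current Schedule B Certificate is held. Exception (a) stands.
Exception (b) fails — the Tier 4 Clearance is not current.
Exception (c)'s conditions are all satisfied: the audit contains personal medical information; a written security-exemption finding has been issued. However, paragraph (m) must be considered: (m) operates against (c): the coverage ratio is 16%, below the 19% limit. Exception (c) does not apply.
Exception (d) is satisfied on its face — the number of pages in the record is 164, less than the 176 limit; the audit is an unadopted draft; the audit relates to a pending investigation. But applying paragraph (n): (n) operates against (d): the reportable unit count is 83, below the 90 limit. (d) is therefore removed.

No — exception (a) applies; the Meridia Parks Department is not required to disclose the audit.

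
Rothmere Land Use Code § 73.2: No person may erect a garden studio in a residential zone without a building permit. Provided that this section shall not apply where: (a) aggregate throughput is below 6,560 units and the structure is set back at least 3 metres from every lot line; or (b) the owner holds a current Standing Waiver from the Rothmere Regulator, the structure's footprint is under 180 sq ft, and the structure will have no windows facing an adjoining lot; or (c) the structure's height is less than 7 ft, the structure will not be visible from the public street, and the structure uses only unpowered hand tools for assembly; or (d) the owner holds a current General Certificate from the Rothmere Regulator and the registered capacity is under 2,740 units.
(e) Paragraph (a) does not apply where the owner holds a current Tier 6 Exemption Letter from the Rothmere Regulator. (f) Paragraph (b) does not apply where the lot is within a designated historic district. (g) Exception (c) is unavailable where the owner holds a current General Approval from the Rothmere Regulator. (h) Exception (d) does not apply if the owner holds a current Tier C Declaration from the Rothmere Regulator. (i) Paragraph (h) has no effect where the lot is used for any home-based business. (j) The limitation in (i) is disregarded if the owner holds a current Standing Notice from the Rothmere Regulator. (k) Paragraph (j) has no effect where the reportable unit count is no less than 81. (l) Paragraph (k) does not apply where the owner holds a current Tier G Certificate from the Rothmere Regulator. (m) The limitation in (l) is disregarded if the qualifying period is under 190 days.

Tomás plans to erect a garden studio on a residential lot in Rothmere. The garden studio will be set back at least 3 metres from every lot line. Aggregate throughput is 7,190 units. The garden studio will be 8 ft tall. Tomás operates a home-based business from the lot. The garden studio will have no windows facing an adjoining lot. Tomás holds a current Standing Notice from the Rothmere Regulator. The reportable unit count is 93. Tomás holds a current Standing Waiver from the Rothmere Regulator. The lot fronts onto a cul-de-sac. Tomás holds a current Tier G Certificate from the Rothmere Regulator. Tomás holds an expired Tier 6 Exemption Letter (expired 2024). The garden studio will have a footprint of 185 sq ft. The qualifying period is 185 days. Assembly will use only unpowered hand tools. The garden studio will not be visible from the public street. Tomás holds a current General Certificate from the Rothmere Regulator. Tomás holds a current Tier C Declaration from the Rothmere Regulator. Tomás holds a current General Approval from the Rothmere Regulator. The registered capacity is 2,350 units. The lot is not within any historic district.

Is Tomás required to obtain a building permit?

Exception (a) fails — aggregate throughput is 7,190 units, not below 6,560 units.
Exception (b) does not apply: the structure's footprint is 185 sq ft, not under 180 sq ft.
Exception (c) fails — the structure's height is 8 ft, not less than 7 ft.
Exception (d)'s conditions are all satisfied: a current General Certificate is held; the registered capacity is 2,350 units, under the 2,740 units limit. Under paragraphs (h)–(m): (h) would limit (d) — a current Tier C Declaration is held — but (i) sets (h) aside: (i) is engaged — a home-based business operates on the lot. (j) is engaged (a current Standing Notice is held), but yields to (k): (k) operates against (j): the reportable unit count is 93, meeting the 81 threshold. (l) would limit (k) — a current Tier G Certificate is held — but (m) sets (l) aside: (m) operates — the qualifying period is 185 days, under the 190 days limit. So (d) applies.

No — exception (d) applies; Tomás does not need a building permit.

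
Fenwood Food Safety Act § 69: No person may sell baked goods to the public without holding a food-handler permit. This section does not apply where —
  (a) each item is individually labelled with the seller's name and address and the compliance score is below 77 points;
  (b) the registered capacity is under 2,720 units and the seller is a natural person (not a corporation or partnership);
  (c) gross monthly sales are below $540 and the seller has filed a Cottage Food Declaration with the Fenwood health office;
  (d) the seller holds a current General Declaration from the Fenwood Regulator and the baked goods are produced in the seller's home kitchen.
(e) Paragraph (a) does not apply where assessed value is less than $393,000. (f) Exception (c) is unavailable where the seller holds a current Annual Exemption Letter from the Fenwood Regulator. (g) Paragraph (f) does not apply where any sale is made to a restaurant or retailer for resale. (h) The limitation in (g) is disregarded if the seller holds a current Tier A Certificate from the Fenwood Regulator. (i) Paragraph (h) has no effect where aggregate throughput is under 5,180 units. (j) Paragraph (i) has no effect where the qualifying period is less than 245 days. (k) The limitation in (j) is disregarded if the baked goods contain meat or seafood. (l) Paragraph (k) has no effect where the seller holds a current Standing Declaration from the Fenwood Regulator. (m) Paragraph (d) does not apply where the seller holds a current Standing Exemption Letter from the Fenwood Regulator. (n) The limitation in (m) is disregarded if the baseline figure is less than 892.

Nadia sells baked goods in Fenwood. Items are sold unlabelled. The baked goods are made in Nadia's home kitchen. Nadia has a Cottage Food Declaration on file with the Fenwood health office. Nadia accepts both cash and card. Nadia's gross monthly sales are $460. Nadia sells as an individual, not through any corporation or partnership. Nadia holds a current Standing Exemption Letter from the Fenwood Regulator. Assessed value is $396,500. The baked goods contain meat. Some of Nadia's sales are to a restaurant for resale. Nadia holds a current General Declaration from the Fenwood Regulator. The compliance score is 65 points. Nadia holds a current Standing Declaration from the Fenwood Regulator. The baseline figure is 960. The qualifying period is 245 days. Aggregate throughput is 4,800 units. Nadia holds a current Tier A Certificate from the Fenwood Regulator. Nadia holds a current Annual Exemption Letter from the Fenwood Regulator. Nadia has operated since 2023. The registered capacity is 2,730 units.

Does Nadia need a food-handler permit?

Exception (a) fails — items are sold unlabelled.
Exception (b) fails — the registered capacity is 2,730 units, not under 2,720 units.
Exception (c)'s conditions are all satisfied: gross monthly sales are $460, below the $540 limit; a Cottage Food Declaration is on file. Applying paragraphs (f)–(l): (f) would limit (c) — a current Annual Exemption Letter is held — but (g) sets (f) aside: (g) operates against (f): some sales are to a restaurant for resale. (h) is triggered (a current Tier A Certificate is held), but yields to (i): (i) is engaged — aggregate throughput is 4,800 units, under the 5,180 units limit. (j), which would lift (i), does not operate here — the qualifying period is 245 days, not less than 245 days. (c) remains available.
Exception (d): a current General Declaration is held; the baked goods are home-kitchen produced — every condition holds. But applying paragraphs (m)–(n): (m) operates against (d): a current Standing Exemption Letter is held. (n) does not operate here (the baseline figure is 960, not less than 892), so (m) stands. (d) is therefore removed.

No — exception (c) applies; Nadia is not required to hold a food-handler permit.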